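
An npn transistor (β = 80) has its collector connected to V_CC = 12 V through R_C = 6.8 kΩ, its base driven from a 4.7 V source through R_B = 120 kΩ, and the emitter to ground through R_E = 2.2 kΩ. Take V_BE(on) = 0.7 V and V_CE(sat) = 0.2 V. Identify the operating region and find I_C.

active; I_C ≈ 1.1 mA

Assume active. Base-emitter loop: I_B = (V_BB − V_BE)/(R_B + (β+1)R_E) = (4.7 − 0.7)/(120 + 81×2.2) = 0.0134 mA.
I_C = β·I_B = 80×0.0134 = 1.07 mA.
V_CE = V_CC − I_C·R_C − I_E·R_E = 12 − 1.07×6.8 − 1.09×2.2 = 2.31 V > V_CE(sat), so the active-region assumption holds.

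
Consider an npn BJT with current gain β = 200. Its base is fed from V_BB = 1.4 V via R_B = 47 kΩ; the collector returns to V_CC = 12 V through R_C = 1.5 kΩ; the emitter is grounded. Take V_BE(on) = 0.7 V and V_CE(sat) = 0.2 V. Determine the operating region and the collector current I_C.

active; I_C ≈ 3 mA

Assume active. Base-emitter loop: I_B = (V_BB − V_BE)/R_B = (1.4 − 0.7)/47 = 0.0149 mA.
I_C = β·I_B = 200×0.0149 = 2.98 mA.
V_CE = V_CC − I_C·R_C = 12 − 2.98×1.5 = 7.53 V > V_CE(sat), so the active-region assumption holds.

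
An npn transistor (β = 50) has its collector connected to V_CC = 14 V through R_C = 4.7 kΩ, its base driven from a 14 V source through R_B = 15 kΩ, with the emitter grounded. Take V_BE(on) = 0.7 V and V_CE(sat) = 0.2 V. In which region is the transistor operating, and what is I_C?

Assume active: I_B = (14 − 0.7)/15 = 0.887 mA, giving I_C = β·I_B = 44.3 mA.
But then V_CE = 14 − 44.3×4.7 = -194 V < V_CE(sat) = 0.2 V — impossible in the active region.
So the transistor is saturated. With V_CE = 0.2 V, I_C = (V_CC − 0.2)/R_C = 13.8/4.7 = 2.94 mA.
Check: β·I_B = 44.3 mA > I_C = 2.94 mA, confirming saturation.

saturation; I_C ≈ 2.9 mA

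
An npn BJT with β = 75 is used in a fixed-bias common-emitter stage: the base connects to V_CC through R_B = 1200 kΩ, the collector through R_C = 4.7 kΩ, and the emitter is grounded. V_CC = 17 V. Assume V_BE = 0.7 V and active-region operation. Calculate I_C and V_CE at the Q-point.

Base loop: V_CC = I_B·R_B + V_BE, so I_B = (17 − 0.7)/1200 kΩ = 0.0136 mA.
In the active region I_C = β·I_B = 75 × 0.0136 = 1.02 mA.
Collector loop: V_CE = V_CC − I_C·R_C = 17 − 1.02×4.7 = 12.2 V.
Since V_CE = 12.2 V > V_CE(sat) ≈ 0.2 V, the transistor is in the active region as assumed.

I_C ≈ 1 mA, V_CE ≈ 12 V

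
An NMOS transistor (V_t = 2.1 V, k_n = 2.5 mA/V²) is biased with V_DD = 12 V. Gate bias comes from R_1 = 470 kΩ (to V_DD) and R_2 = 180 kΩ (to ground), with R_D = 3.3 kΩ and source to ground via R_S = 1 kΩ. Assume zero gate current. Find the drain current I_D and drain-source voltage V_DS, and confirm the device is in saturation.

I_D ≈ 0.56 mA, V_DS ≈ 9.6 V

V_G = V_DD·R_2/(R_1+R_2) = 12×180/650 = 3.32 V.
Assume saturation: I_D = (k_n/2)(V_GS − V_t)² with V_GS = V_G − I_D·R_S = 3.32 − 1·I_D.
Substituting gives 1.25·I_D² − 4.06·I_D + 1.87 = 0, with roots I_D = 0.556 or 2.69 mA.
The root I_D = 2.69 mA gives V_GS = 0.633 V ≤ V_t, so take I_D = 0.556 mA.
Then V_GS = 2.77 V and V_DS = V_DD − I_D(R_D+R_S) = 12 − 0.556×4.3 = 9.61 V.
Saturation requires V_DS ≥ V_GS − V_t = 0.667 V; 9.61 ≥ 0.667 ✓.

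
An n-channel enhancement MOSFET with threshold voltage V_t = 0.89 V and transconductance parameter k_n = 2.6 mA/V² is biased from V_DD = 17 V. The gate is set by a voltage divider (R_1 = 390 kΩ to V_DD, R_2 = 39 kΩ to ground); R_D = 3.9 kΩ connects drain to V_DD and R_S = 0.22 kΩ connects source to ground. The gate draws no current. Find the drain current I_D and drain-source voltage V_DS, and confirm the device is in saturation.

V_G = V_DD·R_2/(R_1+R_2) = 17×39/429 = 1.55 V.
Assume saturation: I_D = (k_n/2)(V_GS − V_t)² with V_GS = V_G − I_D·R_S = 1.55 − 0.22·I_D.
Substituting gives 0.0629·I_D² − 1.37·I_D + 0.559 = 0, with roots I_D = 0.414 or 21.4 mA.
The root I_D = 21.4 mA gives V_GS = -3.17 V ≤ V_t, so take I_D = 0.414 mA.
Then V_GS = 1.45 V and V_DS = V_DD − I_D(R_D+R_S) = 17 − 0.414×4.12 = 15.3 V.
Saturation requires V_DS ≥ V_GS − V_t = 0.564 V; 15.3 ≥ 0.564 ✓.

I_D ≈ 0.41 mA, V_DS ≈ 15 V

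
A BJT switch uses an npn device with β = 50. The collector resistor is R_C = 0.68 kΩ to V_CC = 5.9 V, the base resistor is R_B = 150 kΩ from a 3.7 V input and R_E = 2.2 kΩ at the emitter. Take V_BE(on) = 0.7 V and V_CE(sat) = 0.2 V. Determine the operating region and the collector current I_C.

Assume active. Base-emitter loop: I_B = (V_BB − V_BE)/(R_B + (β+1)R_E) = (3.7 − 0.7)/(150 + 51×2.2) = 0.0114 mA.
I_C = β·I_B = 50×0.0114 = 0.572 mA.
V_CE = V_CC − I_C·R_C − I_E·R_E = 5.9 − 0.572×0.68 − 0.584×2.2 = 4.23 V > V_CE(sat), so the active-region assumption holds.

active; I_C ≈ 0.57 mA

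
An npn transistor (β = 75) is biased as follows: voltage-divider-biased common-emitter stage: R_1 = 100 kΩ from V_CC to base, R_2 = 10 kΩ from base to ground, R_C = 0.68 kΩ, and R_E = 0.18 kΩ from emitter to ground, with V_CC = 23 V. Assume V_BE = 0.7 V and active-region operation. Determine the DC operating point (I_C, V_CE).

Thevenize the base divider: V_Th = V_CC·R_2/(R_1+R_2) = 23×10/110 = 2.09 V, R_Th = R_1‖R_2 = 9.09 kΩ.
Base-emitter loop: V_Th = I_B·R_Th + V_BE + (β+1)I_B·R_E, so I_B = (2.09 − 0.7) / (9.09 + 76×0.18) = 0.0611 mA.
I_C = β·I_B = 75×0.0611 = 4.58 mA, and I_E = (β+1)I_B = 4.64 mA.
V_CE = V_CC − I_C·R_C − I_E·R_E = 23 − 4.58×0.68 − 4.64×0.18 = 19 V.
V_CE = 19 V > 0.2 V confirms active-region operation.

I_C ≈ 4.6 mA, V_CE ≈ 19 V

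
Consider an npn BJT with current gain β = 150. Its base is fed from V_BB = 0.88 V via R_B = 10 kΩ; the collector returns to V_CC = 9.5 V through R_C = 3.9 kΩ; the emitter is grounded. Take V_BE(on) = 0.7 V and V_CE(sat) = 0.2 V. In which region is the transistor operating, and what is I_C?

Assume active: I_B = (0.88 − 0.7)/10 = 0.018 mA, giving I_C = β·I_B = 2.7 mA.
But then V_CE = 9.5 − 2.7×3.9 = -1.03 V < V_CE(sat) = 0.2 V — impossible in the active region.
So the transistor is saturated. With V_CE = 0.2 V, I_C = (V_CC − 0.2)/R_C = 9.3/3.9 = 2.38 mA.
Check: β·I_B = 2.7 mA > I_C = 2.38 mA, confirming saturation.

saturation; I_C ≈ 2.4 mA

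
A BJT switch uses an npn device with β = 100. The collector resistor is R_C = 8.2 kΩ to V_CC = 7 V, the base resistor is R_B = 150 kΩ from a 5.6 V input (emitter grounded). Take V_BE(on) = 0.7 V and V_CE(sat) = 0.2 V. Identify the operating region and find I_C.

saturation; I_C ≈ 0.83 mA

Assume active: I_B = (5.6 − 0.7)/150 = 0.0327 mA, giving I_C = β·I_B = 3.27 mA.
But then V_CE = 7 − 3.27×8.2 = -19.8 V < V_CE(sat) = 0.2 V — impossible in the active region.
So the transistor is saturated. With V_CE = 0.2 V, I_C = (V_CC − 0.2)/R_C = 6.8/8.2 = 0.829 mA.
Check: β·I_B = 3.27 mA > I_C = 0.829 mA, confirming saturation.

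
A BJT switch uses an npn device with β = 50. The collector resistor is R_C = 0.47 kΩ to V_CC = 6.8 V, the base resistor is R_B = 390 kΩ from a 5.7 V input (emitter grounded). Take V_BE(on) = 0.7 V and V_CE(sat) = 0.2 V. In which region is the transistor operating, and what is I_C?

active; I_C ≈ 0.64 mA

Assume active. Base-emitter loop: I_B = (V_BB − V_BE)/R_B = (5.7 − 0.7)/390 = 0.0128 mA.
I_C = β·I_B = 50×0.0128 = 0.641 mA.
V_CE = V_CC − I_C·R_C = 6.8 − 0.641×0.47 = 6.5 V > V_CE(sat), so the active-region assumption holds.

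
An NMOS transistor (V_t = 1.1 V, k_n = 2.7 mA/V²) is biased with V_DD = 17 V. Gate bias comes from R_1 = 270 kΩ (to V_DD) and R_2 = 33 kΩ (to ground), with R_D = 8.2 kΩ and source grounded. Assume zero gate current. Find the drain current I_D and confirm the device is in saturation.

V_G = V_DD·R_2/(R_1+R_2) = 17×33/303 = 1.85 V. With the source grounded, V_GS = V_G = 1.85 V.
Assume saturation: I_D = (k_n/2)(V_GS − V_t)² = (2.7/2)×(1.85 − 1.1)² = 1.35×0.751² = 0.762 mA.
V_DS = V_DD − I_D·R_D = 17 − 0.762×8.2 = 10.7 V.
Saturation requires V_DS ≥ V_GS − V_t = 0.751 V; 10.7 ≥ 0.751 ✓.

I_D ≈ 0.76 mA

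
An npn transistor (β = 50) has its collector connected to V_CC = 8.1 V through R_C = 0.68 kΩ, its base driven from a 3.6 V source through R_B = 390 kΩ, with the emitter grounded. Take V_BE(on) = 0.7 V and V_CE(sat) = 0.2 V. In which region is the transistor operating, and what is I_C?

Assume active. Base-emitter loop: I_B = (V_BB − V_BE)/R_B = (3.6 − 0.7)/390 = 0.00744 mA.
I_C = β·I_B = 50×0.00744 = 0.372 mA.
V_CE = V_CC − I_C·R_C = 8.1 − 0.372×0.68 = 7.85 V > V_CE(sat), so the active-region assumption holds.

active; I_C ≈ 0.37 mA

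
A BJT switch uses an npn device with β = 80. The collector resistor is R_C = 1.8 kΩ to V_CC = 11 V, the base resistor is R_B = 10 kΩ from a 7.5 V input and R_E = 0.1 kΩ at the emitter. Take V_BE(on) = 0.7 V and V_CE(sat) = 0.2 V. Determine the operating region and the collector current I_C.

Assume active: I_B = (7.5 − 0.7)/(10 + 81×0.1) = 0.376 mA, I_C = β·I_B = 30.1 mA.
Then V_CE = 11 − 30.1×1.8 − 30.4×0.1 = -46.1 V < 0.2 V — the active assumption fails.
Re-solve with V_CE = 0.2 V. KCL at the emitter: V_E/R_E = (V_BB−0.7−V_E)/R_B + (V_CC−0.2−V_E)/R_C, giving V_E = 0.627 V.
I_C = (V_CC − 0.2 − V_E)/R_C = (10.8 − 0.627)/1.8 = 5.65 mA.
Check: I_B = (6.8 − 0.627)/10 = 0.617 mA, and β·I_B = 49.4 mA > I_C, confirming saturation.

saturation; I_C ≈ 5.7 mA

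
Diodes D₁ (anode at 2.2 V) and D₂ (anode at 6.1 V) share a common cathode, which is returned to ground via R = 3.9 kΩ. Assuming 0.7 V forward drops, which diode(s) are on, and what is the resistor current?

Assume both conduct. Then node N would need to be at both 2.2−0.7 = 1.5 V and 6.1−0.7 = 5.4 V, which is impossible.
Assume only D₂ conducts: V_N = 6.1 − 0.7 = 5.4 V, so I_R = 5.4/3.9 = 1.38 mA.
Check D₁: its anode-to-cathode voltage is 2.2 − 5.4 = -3.2 V < 0.7 V, so it is off. The assumption is consistent.

Only D₂ conducts; I_R ≈ 1.4 mA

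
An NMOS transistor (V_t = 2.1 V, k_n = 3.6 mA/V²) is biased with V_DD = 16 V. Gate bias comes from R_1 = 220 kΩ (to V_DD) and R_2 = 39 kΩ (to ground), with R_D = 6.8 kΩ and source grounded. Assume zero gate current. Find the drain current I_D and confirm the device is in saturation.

V_G = V_DD·R_2/(R_1+R_2) = 16×39/259 = 2.41 V. With the source grounded, V_GS = V_G = 2.41 V.
Assume saturation: I_D = (k_n/2)(V_GS − V_t)² = (3.6/2)×(2.41 − 2.1)² = 1.8×0.309² = 0.172 mA.
V_DS = V_DD − I_D·R_D = 16 − 0.172×6.8 = 14.8 V.
Saturation requires V_DS ≥ V_GS − V_t = 0.309 V; 14.8 ≥ 0.309 ✓.

I_D ≈ 0.17 mA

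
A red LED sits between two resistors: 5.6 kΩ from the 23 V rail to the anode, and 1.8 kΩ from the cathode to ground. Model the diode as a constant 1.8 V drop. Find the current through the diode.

I ≈ 2.9 mA

The two resistors are in series with the diode, so KVL gives 23 = I·5.6 + 1.8 + I·1.8.
I = (23 − 1.8) / (5.6 + 1.8) kΩ = 21.2 / 7.4 = 2.86 mA.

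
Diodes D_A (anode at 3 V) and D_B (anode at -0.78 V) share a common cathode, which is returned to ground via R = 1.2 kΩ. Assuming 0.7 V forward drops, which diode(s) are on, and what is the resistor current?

Only D_A conducts; I_R ≈ 1.9 mA

Assume both conduct. Then node N would need to be at both 3−0.7 = 2.3 V and -0.78−0.7 = -1.48 V, which is impossible.
Assume only D_A conducts: V_N = 3 − 0.7 = 2.3 V, so I_R = 2.3/1.2 = 1.92 mA.
Check D_B: its anode-to-cathode voltage is -0.78 − 2.3 = -3.08 V < 0.7 V, so it is off. The assumption is consistent.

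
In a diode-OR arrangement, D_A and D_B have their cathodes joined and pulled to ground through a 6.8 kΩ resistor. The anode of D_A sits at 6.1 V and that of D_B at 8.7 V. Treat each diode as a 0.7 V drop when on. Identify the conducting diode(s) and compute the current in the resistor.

Assume both conduct. Then node N would need to be at both 6.1−0.7 = 5.4 V and 8.7−0.7 = 8 V, which is impossible.
Assume only D_B conducts: V_N = 8.7 − 0.7 = 8 V, so I_R = 8/6.8 = 1.18 mA.
Check D_A: its anode-to-cathode voltage is 6.1 − 8 = -1.9 V < 0.7 V, so it is off. The assumption is consistent.

Only D_B conducts; I_R ≈ 1.2 mA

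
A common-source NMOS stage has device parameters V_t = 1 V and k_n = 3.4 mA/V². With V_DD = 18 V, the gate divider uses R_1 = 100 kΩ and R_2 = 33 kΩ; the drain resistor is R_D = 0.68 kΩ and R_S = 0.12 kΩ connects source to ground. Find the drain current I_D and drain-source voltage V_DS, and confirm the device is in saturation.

I_D ≈ 9.3 mA, V_DS ≈ 11 V

V_G = V_DD·R_2/(R_1+R_2) = 18×33/133 = 4.47 V.
Assume saturation: I_D = (k_n/2)(V_GS − V_t)² with V_GS = V_G − I_D·R_S = 4.47 − 0.12·I_D.
Substituting gives 0.0245·I_D² − 2.41·I_D + 20.4 = 0, with roots I_D = 9.35 or 89.3 mA.
The root I_D = 89.3 mA gives V_GS = -6.25 V ≤ V_t, so take I_D = 9.35 mA.
Then V_GS = 3.34 V and V_DS = V_DD − I_D(R_D+R_S) = 18 − 9.35×0.8 = 10.5 V.
Saturation requires V_DS ≥ V_GS − V_t = 2.34 V; 10.5 ≥ 2.34 ✓.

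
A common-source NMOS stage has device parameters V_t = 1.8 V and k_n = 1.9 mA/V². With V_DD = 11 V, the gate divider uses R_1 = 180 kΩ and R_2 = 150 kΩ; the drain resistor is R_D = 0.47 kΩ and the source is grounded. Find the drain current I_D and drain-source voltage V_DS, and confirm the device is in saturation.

V_G = V_DD·R_2/(R_1+R_2) = 11×150/330 = 5 V. With the source grounded, V_GS = V_G = 5 V.
Assume saturation: I_D = (k_n/2)(V_GS − V_t)² = (1.9/2)×(5 − 1.8)² = 0.95×3.2² = 9.73 mA.
V_DS = V_DD − I_D·R_D = 11 − 9.73×0.47 = 6.43 V.
Saturation requires V_DS ≥ V_GS − V_t = 3.2 V; 6.43 ≥ 3.2 ✓.

I_D ≈ 9.7 mA, V_DS ≈ 6.4 V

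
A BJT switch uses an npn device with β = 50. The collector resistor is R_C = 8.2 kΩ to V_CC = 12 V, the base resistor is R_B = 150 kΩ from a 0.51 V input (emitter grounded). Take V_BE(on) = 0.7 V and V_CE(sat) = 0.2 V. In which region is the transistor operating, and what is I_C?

V_BB = 0.51 V ≤ V_BE(on) = 0.7 V, so the base-emitter junction is not forward biased.
The transistor is in cutoff: I_B = I_C = 0.

cutoff; I_C ≈ 0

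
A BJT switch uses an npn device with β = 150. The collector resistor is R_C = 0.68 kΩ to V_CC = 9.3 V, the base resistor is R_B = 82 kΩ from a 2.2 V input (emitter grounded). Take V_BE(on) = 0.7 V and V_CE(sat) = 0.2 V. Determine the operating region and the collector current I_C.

active; I_C ≈ 2.7 mA

Assume active. Base-emitter loop: I_B = (V_BB − V_BE)/R_B = (2.2 − 0.7)/82 = 0.0183 mA.
I_C = β·I_B = 150×0.0183 = 2.74 mA.
V_CE = V_CC − I_C·R_C = 9.3 − 2.74×0.68 = 7.43 V > V_CE(sat), so the active-region assumption holds.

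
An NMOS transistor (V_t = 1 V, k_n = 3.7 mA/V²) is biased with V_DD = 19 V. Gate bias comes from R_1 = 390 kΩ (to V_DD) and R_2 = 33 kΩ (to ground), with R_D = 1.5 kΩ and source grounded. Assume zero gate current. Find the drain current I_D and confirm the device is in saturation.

I_D ≈ 0.43 mA

V_G = V_DD·R_2/(R_1+R_2) = 19×33/423 = 1.48 V. With the source grounded, V_GS = V_G = 1.48 V.
Assume saturation: I_D = (k_n/2)(V_GS − V_t)² = (3.7/2)×(1.48 − 1)² = 1.85×0.482² = 0.43 mA.
V_DS = V_DD − I_D·R_D = 19 − 0.43×1.5 = 18.4 V.
Saturation requires V_DS ≥ V_GS − V_t = 0.482 V; 18.4 ≥ 0.482 ✓.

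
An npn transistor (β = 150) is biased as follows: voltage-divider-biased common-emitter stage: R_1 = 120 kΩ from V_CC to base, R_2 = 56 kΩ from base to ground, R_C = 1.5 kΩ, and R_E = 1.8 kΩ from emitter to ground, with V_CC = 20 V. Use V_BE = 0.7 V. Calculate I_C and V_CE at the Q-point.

I_C ≈ 2.7 mA, V_CE ≈ 11 V

Thevenize the base divider: V_Th = V_CC·R_2/(R_1+R_2) = 20×56/176 = 6.36 V, R_Th = R_1‖R_2 = 38.2 kΩ.
Base-emitter loop: V_Th = I_B·R_Th + V_BE + (β+1)I_B·R_E, so I_B = (6.36 − 0.7) / (38.2 + 151×1.8) = 0.0183 mA.
I_C = β·I_B = 150×0.0183 = 2.74 mA, and I_E = (β+1)I_B = 2.76 mA.
V_CE = V_CC − I_C·R_C − I_E·R_E = 20 − 2.74×1.5 − 2.76×1.8 = 10.9 V.
V_CE = 10.9 V > 0.2 V confirms active-region operation.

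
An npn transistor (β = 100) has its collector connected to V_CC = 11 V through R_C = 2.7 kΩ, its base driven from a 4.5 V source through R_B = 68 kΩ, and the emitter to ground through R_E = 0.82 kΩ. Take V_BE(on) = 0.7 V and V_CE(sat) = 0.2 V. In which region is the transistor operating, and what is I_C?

active; I_C ≈ 2.5 mA

Assume active. Base-emitter loop: I_B = (V_BB − V_BE)/(R_B + (β+1)R_E) = (4.5 − 0.7)/(68 + 101×0.82) = 0.0252 mA.
I_C = β·I_B = 100×0.0252 = 2.52 mA.
V_CE = V_CC − I_C·R_C − I_E·R_E = 11 − 2.52×2.7 − 2.54×0.82 = 2.11 V > V_CE(sat), so the active-region assumption holds.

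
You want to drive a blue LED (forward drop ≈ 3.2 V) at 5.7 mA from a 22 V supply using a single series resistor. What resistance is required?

The resistor drops V_S − V_D = 22 − 3.2 = 18.8 V at 5.7 mA.
R = 18.8 V / 5.7 mA = 3.3 kΩ.

R ≈ 3.3 kΩ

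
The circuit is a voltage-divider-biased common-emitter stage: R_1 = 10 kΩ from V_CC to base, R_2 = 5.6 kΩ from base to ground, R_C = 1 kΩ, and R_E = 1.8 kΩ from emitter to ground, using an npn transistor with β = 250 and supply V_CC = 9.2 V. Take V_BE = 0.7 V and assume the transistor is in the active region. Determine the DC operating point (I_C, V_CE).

Thevenize the base divider: V_Th = V_CC·R_2/(R_1+R_2) = 9.2×5.6/15.6 = 3.3 V, R_Th = R_1‖R_2 = 3.59 kΩ.
Base-emitter loop: V_Th = I_B·R_Th + V_BE + (β+1)I_B·R_E, so I_B = (3.3 − 0.7) / (3.59 + 251×1.8) = 0.00572 mA.
I_C = β·I_B = 250×0.00572 = 1.43 mA, and I_E = (β+1)I_B = 1.43 mA.
V_CE = V_CC − I_C·R_C − I_E·R_E = 9.2 − 1.43×1 − 1.43×1.8 = 5.19 V.
V_CE = 5.19 V > 0.2 V confirms active-region operation.

I_C ≈ 1.4 mA, V_CE ≈ 5.2 V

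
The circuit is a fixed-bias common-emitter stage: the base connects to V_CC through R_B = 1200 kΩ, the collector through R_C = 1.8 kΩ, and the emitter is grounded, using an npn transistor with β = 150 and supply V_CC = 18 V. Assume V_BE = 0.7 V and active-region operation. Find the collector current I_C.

I_C ≈ 2.2 mA

Base loop: V_CC = I_B·R_B + V_BE, so I_B = (18 − 0.7)/1200 kΩ = 0.0144 mA.
In the active region I_C = β·I_B = 150 × 0.0144 = 2.16 mA.
Collector loop: V_CE = V_CC − I_C·R_C = 18 − 2.16×1.8 = 14.1 V.
Since V_CE = 14.1 V > V_CE(sat) ≈ 0.2 V, the transistor is in the active region as assumed.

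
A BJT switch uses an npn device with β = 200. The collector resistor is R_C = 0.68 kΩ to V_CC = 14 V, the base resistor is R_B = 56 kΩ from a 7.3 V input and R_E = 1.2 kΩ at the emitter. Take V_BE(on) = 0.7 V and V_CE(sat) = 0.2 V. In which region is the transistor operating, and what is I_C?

Assume active. Base-emitter loop: I_B = (V_BB − V_BE)/(R_B + (β+1)R_E) = (7.3 − 0.7)/(56 + 201×1.2) = 0.0222 mA.
I_C = β·I_B = 200×0.0222 = 4.44 mA.
V_CE = V_CC − I_C·R_C − I_E·R_E = 14 − 4.44×0.68 − 4.46×1.2 = 5.62 V > V_CE(sat), so the active-region assumption holds.

active; I_C ≈ 4.4 mA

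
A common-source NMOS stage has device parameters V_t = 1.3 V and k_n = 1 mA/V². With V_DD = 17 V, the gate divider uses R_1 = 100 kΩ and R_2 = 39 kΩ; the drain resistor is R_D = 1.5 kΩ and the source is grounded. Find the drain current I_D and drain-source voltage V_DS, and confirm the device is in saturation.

V_G = V_DD·R_2/(R_1+R_2) = 17×39/139 = 4.77 V. With the source grounded, V_GS = V_G = 4.77 V.
Assume saturation: I_D = (k_n/2)(V_GS − V_t)² = (1/2)×(4.77 − 1.3)² = 0.5×3.47² = 6.02 mA.
V_DS = V_DD − I_D·R_D = 17 − 6.02×1.5 = 7.97 V.
Saturation requires V_DS ≥ V_GS − V_t = 3.47 V; 7.97 ≥ 3.47 ✓.

I_D ≈ 6 mA, V_DS ≈ 8 V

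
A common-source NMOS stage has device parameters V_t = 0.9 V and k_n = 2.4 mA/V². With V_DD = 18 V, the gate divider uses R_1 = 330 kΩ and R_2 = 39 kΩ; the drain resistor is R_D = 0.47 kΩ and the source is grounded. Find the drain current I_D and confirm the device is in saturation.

V_G = V_DD·R_2/(R_1+R_2) = 18×39/369 = 1.9 V. With the source grounded, V_GS = V_G = 1.9 V.
Assume saturation: I_D = (k_n/2)(V_GS − V_t)² = (2.4/2)×(1.9 − 0.9)² = 1.2×1² = 1.21 mA.
V_DS = V_DD − I_D·R_D = 18 − 1.21×0.47 = 17.4 V.
Saturation requires V_DS ≥ V_GS − V_t = 1 V; 17.4 ≥ 1 ✓.

I_D ≈ 1.2 mA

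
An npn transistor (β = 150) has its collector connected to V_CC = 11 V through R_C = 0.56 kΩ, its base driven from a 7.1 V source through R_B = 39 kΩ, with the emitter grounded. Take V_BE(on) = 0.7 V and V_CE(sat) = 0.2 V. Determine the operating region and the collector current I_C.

saturation; I_C ≈ 19 mA

Assume active: I_B = (7.1 − 0.7)/39 = 0.164 mA, giving I_C = β·I_B = 24.6 mA.
But then V_CE = 11 − 24.6×0.56 = -2.78 V < V_CE(sat) = 0.2 V — impossible in the active region.
So the transistor is saturated. With V_CE = 0.2 V, I_C = (V_CC − 0.2)/R_C = 10.8/0.56 = 19.3 mA.
Check: β·I_B = 24.6 mA > I_C = 19.3 mA, confirming saturation.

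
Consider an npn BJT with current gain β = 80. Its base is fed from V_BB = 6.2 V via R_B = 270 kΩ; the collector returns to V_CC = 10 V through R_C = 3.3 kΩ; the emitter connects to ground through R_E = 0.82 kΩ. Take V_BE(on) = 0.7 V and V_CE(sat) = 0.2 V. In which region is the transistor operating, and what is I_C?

Assume active. Base-emitter loop: I_B = (V_BB − V_BE)/(R_B + (β+1)R_E) = (6.2 − 0.7)/(270 + 81×0.82) = 0.0163 mA.
I_C = β·I_B = 80×0.0163 = 1.31 mA.
V_CE = V_CC − I_C·R_C − I_E·R_E = 10 − 1.31×3.3 − 1.32×0.82 = 4.6 V > V_CE(sat), so the active-region assumption holds.

active; I_C ≈ 1.3 mA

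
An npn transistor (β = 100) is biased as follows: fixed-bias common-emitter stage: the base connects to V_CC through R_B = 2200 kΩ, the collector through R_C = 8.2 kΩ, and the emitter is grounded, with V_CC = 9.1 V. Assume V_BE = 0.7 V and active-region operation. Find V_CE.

Base loop: V_CC = I_B·R_B + V_BE, so I_B = (9.1 − 0.7)/2200 kΩ = 0.00382 mA.
In the active region I_C = β·I_B = 100 × 0.00382 = 0.382 mA.
Collector loop: V_CE = V_CC − I_C·R_C = 9.1 − 0.382×8.2 = 5.97 V.
Since V_CE = 5.97 V > V_CE(sat) ≈ 0.2 V, the transistor is in the active region as assumed.

V_CE ≈ 6 V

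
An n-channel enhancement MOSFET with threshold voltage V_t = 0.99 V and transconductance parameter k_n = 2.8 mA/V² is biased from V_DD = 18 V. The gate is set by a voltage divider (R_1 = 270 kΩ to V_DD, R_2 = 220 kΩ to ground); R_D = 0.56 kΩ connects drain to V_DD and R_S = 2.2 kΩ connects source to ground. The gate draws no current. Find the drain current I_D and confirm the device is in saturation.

V_G = V_DD·R_2/(R_1+R_2) = 18×220/490 = 8.08 V.
Assume saturation: I_D = (k_n/2)(V_GS − V_t)² with V_GS = V_G − I_D·R_S = 8.08 − 2.2·I_D.
Substituting gives 6.78·I_D² − 44.7·I_D + 70.4 = 0, with roots I_D = 2.6 or 3.99 mA.
The root I_D = 3.99 mA gives V_GS = -0.698 V ≤ V_t, so take I_D = 2.6 mA.
Then V_GS = 2.35 V and V_DS = V_DD − I_D(R_D+R_S) = 18 − 2.6×2.76 = 10.8 V.
Saturation requires V_DS ≥ V_GS − V_t = 1.36 V; 10.8 ≥ 1.36 ✓.

I_D ≈ 2.6 mA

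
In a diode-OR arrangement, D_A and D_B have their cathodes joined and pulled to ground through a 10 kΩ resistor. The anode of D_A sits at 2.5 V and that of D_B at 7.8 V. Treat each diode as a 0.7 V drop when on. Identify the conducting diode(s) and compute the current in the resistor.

Assume both conduct. Then node N would need to be at both 2.5−0.7 = 1.8 V and 7.8−0.7 = 7.1 V, which is impossible.
Assume only D_B conducts: V_N = 7.8 − 0.7 = 7.1 V, so I_R = 7.1/10 = 0.71 mA.
Check D_A: its anode-to-cathode voltage is 2.5 − 7.1 = -4.6 V < 0.7 V, so it is off. The assumption is consistent.

Only D_B conducts; I_R ≈ 0.71 mA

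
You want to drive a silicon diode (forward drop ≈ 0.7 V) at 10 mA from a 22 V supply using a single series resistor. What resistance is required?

R ≈ 2.1 kΩ

The resistor drops V_S − V_D = 22 − 0.7 = 21.3 V at 10 mA.
R = 21.3 V / 10 mA = 2.13 kΩ.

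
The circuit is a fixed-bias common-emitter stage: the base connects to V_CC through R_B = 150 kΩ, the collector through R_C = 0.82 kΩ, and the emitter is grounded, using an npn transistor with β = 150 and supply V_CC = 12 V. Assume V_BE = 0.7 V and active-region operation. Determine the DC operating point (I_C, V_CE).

I_C ≈ 11 mA, V_CE ≈ 2.7 V

Base loop: V_CC = I_B·R_B + V_BE, so I_B = (12 − 0.7)/150 kΩ = 0.0753 mA.
In the active region I_C = β·I_B = 150 × 0.0753 = 11.3 mA.
Collector loop: V_CE = V_CC − I_C·R_C = 12 − 11.3×0.82 = 2.73 V.
Since V_CE = 2.73 V > V_CE(sat) ≈ 0.2 V, the transistor is in the active region as assumed.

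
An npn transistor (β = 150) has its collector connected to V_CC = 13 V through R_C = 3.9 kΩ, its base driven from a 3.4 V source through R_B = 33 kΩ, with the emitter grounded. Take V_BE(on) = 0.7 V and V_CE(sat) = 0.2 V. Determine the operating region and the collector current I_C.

Assume active: I_B = (3.4 − 0.7)/33 = 0.0818 mA, giving I_C = β·I_B = 12.3 mA.
But then V_CE = 13 − 12.3×3.9 = -34.9 V < V_CE(sat) = 0.2 V — impossible in the active region.
So the transistor is saturated. With V_CE = 0.2 V, I_C = (V_CC − 0.2)/R_C = 12.8/3.9 = 3.28 mA.
Check: β·I_B = 12.3 mA > I_C = 3.28 mA, confirming saturation.

saturation; I_C ≈ 3.3 mA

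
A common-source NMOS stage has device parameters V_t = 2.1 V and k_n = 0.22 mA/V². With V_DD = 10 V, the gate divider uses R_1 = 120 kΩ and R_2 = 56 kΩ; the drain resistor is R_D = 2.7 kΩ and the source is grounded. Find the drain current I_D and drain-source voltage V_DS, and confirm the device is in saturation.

V_G = V_DD·R_2/(R_1+R_2) = 10×56/176 = 3.18 V. With the source grounded, V_GS = V_G = 3.18 V.
Assume saturation: I_D = (k_n/2)(V_GS − V_t)² = (0.22/2)×(3.18 − 2.1)² = 0.11×1.08² = 0.129 mA.
V_DS = V_DD − I_D·R_D = 10 − 0.129×2.7 = 9.65 V.
Saturation requires V_DS ≥ V_GS − V_t = 1.08 V; 9.65 ≥ 1.08 ✓.

I_D ≈ 0.13 mA, V_DS ≈ 9.7 V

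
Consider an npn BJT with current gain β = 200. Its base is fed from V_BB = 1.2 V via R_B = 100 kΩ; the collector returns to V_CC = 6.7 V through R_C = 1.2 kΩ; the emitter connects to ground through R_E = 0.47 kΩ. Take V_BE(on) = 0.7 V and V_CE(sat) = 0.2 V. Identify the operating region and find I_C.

active; I_C ≈ 0.51 mA

Assume active. Base-emitter loop: I_B = (V_BB − V_BE)/(R_B + (β+1)R_E) = (1.2 − 0.7)/(100 + 201×0.47) = 0.00257 mA.
I_C = β·I_B = 200×0.00257 = 0.514 mA.
V_CE = V_CC − I_C·R_C − I_E·R_E = 6.7 − 0.514×1.2 − 0.517×0.47 = 5.84 V > V_CE(sat), so the active-region assumption holds.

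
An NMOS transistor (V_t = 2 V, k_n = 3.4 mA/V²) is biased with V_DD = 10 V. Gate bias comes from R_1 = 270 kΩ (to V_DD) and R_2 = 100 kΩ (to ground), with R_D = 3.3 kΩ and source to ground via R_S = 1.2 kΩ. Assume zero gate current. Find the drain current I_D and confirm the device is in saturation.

I_D ≈ 0.26 mA

V_G = V_DD·R_2/(R_1+R_2) = 10×100/370 = 2.7 V.
Assume saturation: I_D = (k_n/2)(V_GS − V_t)² with V_GS = V_G − I_D·R_S = 2.7 − 1.2·I_D.
Substituting gives 2.45·I_D² − 3.87·I_D + 0.839 = 0, with roots I_D = 0.26 or 1.32 mA.
The root I_D = 1.32 mA gives V_GS = 1.12 V ≤ V_t, so take I_D = 0.26 mA.
Then V_GS = 2.39 V and V_DS = V_DD − I_D(R_D+R_S) = 10 − 0.26×4.5 = 8.83 V.
Saturation requires V_DS ≥ V_GS − V_t = 0.391 V; 8.83 ≥ 0.391 ✓.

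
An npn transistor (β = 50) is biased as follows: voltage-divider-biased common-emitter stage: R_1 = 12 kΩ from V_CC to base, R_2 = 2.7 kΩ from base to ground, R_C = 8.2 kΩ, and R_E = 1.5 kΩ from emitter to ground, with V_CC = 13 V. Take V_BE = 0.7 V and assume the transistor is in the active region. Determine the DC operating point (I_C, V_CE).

Thevenize the base divider: V_Th = V_CC·R_2/(R_1+R_2) = 13×2.7/14.7 = 2.39 V, R_Th = R_1‖R_2 = 2.2 kΩ.
Base-emitter loop: V_Th = I_B·R_Th + V_BE + (β+1)I_B·R_E, so I_B = (2.39 − 0.7) / (2.2 + 51×1.5) = 0.0214 mA.
I_C = β·I_B = 50×0.0214 = 1.07 mA, and I_E = (β+1)I_B = 1.09 mA.
V_CE = V_CC − I_C·R_C − I_E·R_E = 13 − 1.07×8.2 − 1.09×1.5 = 2.57 V.
V_CE = 2.57 V > 0.2 V confirms active-region operation.

I_C ≈ 1.1 mA, V_CE ≈ 2.6 V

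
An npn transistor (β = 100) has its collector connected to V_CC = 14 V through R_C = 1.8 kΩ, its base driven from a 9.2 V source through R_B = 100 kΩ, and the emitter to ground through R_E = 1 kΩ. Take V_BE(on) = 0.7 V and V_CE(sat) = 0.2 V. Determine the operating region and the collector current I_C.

Assume active. Base-emitter loop: I_B = (V_BB − V_BE)/(R_B + (β+1)R_E) = (9.2 − 0.7)/(100 + 101×1) = 0.0423 mA.
I_C = β·I_B = 100×0.0423 = 4.23 mA.
V_CE = V_CC − I_C·R_C − I_E·R_E = 14 − 4.23×1.8 − 4.27×1 = 2.12 V > V_CE(sat), so the active-region assumption holds.

active; I_C ≈ 4.2 mA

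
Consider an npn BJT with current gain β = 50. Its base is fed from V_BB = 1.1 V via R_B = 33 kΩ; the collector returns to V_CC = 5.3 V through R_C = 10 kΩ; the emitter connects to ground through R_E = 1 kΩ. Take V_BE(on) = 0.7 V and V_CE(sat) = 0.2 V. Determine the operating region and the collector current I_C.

Assume active. Base-emitter loop: I_B = (V_BB − V_BE)/(R_B + (β+1)R_E) = (1.1 − 0.7)/(33 + 51×1) = 0.00476 mA.
I_C = β·I_B = 50×0.00476 = 0.238 mA.
V_CE = V_CC − I_C·R_C − I_E·R_E = 5.3 − 0.238×10 − 0.243×1 = 2.68 V > V_CE(sat), so the active-region assumption holds.

active; I_C ≈ 0.24 mA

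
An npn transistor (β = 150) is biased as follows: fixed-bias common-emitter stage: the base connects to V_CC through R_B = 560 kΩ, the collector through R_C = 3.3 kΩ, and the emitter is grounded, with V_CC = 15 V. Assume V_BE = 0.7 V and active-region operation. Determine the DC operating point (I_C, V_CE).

Base loop: V_CC = I_B·R_B + V_BE, so I_B = (15 − 0.7)/560 kΩ = 0.0255 mA.
In the active region I_C = β·I_B = 150 × 0.0255 = 3.83 mA.
Collector loop: V_CE = V_CC − I_C·R_C = 15 − 3.83×3.3 = 2.36 V.
Since V_CE = 2.36 V > V_CE(sat) ≈ 0.2 V, the transistor is in the active region as assumed.

I_C ≈ 3.8 mA, V_CE ≈ 2.4 V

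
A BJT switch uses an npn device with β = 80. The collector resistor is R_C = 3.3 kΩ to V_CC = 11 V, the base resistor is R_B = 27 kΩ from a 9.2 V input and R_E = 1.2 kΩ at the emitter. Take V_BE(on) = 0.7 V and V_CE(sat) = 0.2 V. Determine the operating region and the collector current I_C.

saturation; I_C ≈ 2.3 mA

Assume active: I_B = (9.2 − 0.7)/(27 + 81×1.2) = 0.0684 mA, I_C = β·I_B = 5.48 mA.
Then V_CE = 11 − 5.48×3.3 − 5.54×1.2 = -13.7 V < 0.2 V — the active assumption fails.
Re-solve with V_CE = 0.2 V. KCL at the emitter: V_E/R_E = (V_BB−0.7−V_E)/R_B + (V_CC−0.2−V_E)/R_C, giving V_E = 3.06 V.
I_C = (V_CC − 0.2 − V_E)/R_C = (10.8 − 3.06)/3.3 = 2.35 mA.
Check: I_B = (8.5 − 3.06)/27 = 0.202 mA, and β·I_B = 16.1 mA > I_C, confirming saturation.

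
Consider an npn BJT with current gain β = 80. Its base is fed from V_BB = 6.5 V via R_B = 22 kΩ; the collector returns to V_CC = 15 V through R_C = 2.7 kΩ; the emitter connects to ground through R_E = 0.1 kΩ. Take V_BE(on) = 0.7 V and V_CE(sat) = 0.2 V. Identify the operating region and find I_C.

saturation; I_C ≈ 5.3 mA

Assume active: I_B = (6.5 − 0.7)/(22 + 81×0.1) = 0.193 mA, I_C = β·I_B = 15.4 mA.
Then V_CE = 15 − 15.4×2.7 − 15.6×0.1 = -28.2 V < 0.2 V — the active assumption fails.
Re-solve with V_CE = 0.2 V. KCL at the emitter: V_E/R_E = (V_BB−0.7−V_E)/R_B + (V_CC−0.2−V_E)/R_C, giving V_E = 0.552 V.
I_C = (V_CC − 0.2 − V_E)/R_C = (14.8 − 0.552)/2.7 = 5.28 mA.
Check: I_B = (5.8 − 0.552)/22 = 0.239 mA, and β·I_B = 19.1 mA > I_C, confirming saturation.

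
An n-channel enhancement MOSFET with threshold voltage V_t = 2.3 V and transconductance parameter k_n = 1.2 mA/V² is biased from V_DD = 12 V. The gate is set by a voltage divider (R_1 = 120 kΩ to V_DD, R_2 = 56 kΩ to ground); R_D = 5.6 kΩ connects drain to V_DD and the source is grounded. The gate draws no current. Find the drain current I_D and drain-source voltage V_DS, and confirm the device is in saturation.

V_G = V_DD·R_2/(R_1+R_2) = 12×56/176 = 3.82 V. With the source grounded, V_GS = V_G = 3.82 V.
Assume saturation: I_D = (k_n/2)(V_GS − V_t)² = (1.2/2)×(3.82 − 2.3)² = 0.6×1.52² = 1.38 mA.
V_DS = V_DD − I_D·R_D = 12 − 1.38×5.6 = 4.26 V.
Saturation requires V_DS ≥ V_GS − V_t = 1.52 V; 4.26 ≥ 1.52 ✓.

I_D ≈ 1.4 mA, V_DS ≈ 4.3 V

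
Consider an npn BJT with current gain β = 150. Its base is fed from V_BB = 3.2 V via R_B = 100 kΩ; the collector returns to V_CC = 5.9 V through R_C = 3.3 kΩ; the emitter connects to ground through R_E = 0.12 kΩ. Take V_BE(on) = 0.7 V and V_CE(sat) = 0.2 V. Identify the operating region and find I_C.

saturation; I_C ≈ 1.7 mA

Assume active: I_B = (3.2 − 0.7)/(100 + 151×0.12) = 0.0212 mA, I_C = β·I_B = 3.17 mA.
Then V_CE = 5.9 − 3.17×3.3 − 3.2×0.12 = -4.96 V < 0.2 V — the active assumption fails.
Re-solve with V_CE = 0.2 V. KCL at the emitter: V_E/R_E = (V_BB−0.7−V_E)/R_B + (V_CC−0.2−V_E)/R_C, giving V_E = 0.203 V.
I_C = (V_CC − 0.2 − V_E)/R_C = (5.7 − 0.203)/3.3 = 1.67 mA.
Check: I_B = (2.5 − 0.203)/100 = 0.023 mA, and β·I_B = 3.45 mA > I_C, confirming saturation.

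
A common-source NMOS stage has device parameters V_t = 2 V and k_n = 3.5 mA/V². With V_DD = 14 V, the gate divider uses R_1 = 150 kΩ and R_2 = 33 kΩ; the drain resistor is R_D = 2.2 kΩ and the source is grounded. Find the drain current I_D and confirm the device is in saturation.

I_D ≈ 0.48 mA

V_G = V_DD·R_2/(R_1+R_2) = 14×33/183 = 2.52 V. With the source grounded, V_GS = V_G = 2.52 V.
Assume saturation: I_D = (k_n/2)(V_GS − V_t)² = (3.5/2)×(2.52 − 2)² = 1.75×0.525² = 0.482 mA.
V_DS = V_DD − I_D·R_D = 14 − 0.482×2.2 = 12.9 V.
Saturation requires V_DS ≥ V_GS − V_t = 0.525 V; 12.9 ≥ 0.525 ✓.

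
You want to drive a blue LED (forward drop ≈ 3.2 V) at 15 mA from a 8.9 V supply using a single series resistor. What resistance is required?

R ≈ 0.38 kΩ

The resistor drops V_S − V_D = 8.9 − 3.2 = 5.7 V at 15 mA.
R = 5.7 V / 15 mA = 0.38 kΩ.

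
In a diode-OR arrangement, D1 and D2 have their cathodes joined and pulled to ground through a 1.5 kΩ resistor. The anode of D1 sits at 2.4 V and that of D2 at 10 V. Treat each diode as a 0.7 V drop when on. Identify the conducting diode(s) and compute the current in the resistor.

Only D2 conducts; I_R ≈ 6.2 mA

Assume both conduct. Then node N would need to be at both 2.4−0.7 = 1.7 V and 10−0.7 = 9.3 V, which is impossible.
Assume only D2 conducts: V_N = 10 − 0.7 = 9.3 V, so I_R = 9.3/1.5 = 6.2 mA.
Check D1: its anode-to-cathode voltage is 2.4 − 9.3 = -6.9 V < 0.7 V, so it is off. The assumption is consistent.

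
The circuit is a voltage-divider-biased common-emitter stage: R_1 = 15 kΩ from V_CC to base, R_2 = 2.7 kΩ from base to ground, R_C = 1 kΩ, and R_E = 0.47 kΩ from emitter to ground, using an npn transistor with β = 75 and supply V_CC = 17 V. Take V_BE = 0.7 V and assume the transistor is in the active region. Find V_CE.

Thevenize the base divider: V_Th = V_CC·R_2/(R_1+R_2) = 17×2.7/17.7 = 2.59 V, R_Th = R_1‖R_2 = 2.29 kΩ.
Base-emitter loop: V_Th = I_B·R_Th + V_BE + (β+1)I_B·R_E, so I_B = (2.59 − 0.7) / (2.29 + 76×0.47) = 0.0498 mA.
I_C = β·I_B = 75×0.0498 = 3.74 mA, and I_E = (β+1)I_B = 3.79 mA.
V_CE = V_CC − I_C·R_C − I_E·R_E = 17 − 3.74×1 − 3.79×0.47 = 11.5 V.
V_CE = 11.5 V > 0.2 V confirms active-region operation.

V_CE ≈ 11 V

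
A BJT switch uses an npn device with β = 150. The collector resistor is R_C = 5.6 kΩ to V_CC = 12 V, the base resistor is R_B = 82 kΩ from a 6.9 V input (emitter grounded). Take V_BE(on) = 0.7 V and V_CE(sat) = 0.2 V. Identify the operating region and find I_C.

saturation; I_C ≈ 2.1 mA

Assume active: I_B = (6.9 − 0.7)/82 = 0.0756 mA, giving I_C = β·I_B = 11.3 mA.
But then V_CE = 12 − 11.3×5.6 = -51.5 V < V_CE(sat) = 0.2 V — impossible in the active region.
So the transistor is saturated. With V_CE = 0.2 V, I_C = (V_CC − 0.2)/R_C = 11.8/5.6 = 2.11 mA.
Check: β·I_B = 11.3 mA > I_C = 2.11 mA, confirming saturation.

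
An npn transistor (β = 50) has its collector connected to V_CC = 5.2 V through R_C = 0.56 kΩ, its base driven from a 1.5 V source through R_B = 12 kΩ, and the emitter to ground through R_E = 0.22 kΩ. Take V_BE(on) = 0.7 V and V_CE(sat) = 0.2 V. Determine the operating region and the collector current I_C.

Assume active. Base-emitter loop: I_B = (V_BB − V_BE)/(R_B + (β+1)R_E) = (1.5 − 0.7)/(12 + 51×0.22) = 0.0345 mA.
I_C = β·I_B = 50×0.0345 = 1.72 mA.
V_CE = V_CC − I_C·R_C − I_E·R_E = 5.2 − 1.72×0.56 − 1.76×0.22 = 3.85 V > V_CE(sat), so the active-region assumption holds.

active; I_C ≈ 1.7 mA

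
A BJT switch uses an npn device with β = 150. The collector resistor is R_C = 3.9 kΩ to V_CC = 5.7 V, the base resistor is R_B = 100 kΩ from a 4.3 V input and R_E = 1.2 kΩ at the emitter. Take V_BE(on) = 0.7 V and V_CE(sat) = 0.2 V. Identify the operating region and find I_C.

saturation; I_C ≈ 1.1 mA

Assume active: I_B = (4.3 − 0.7)/(100 + 151×1.2) = 0.0128 mA, I_C = β·I_B = 1.92 mA.
Then V_CE = 5.7 − 1.92×3.9 − 1.93×1.2 = -4.11 V < 0.2 V — the active assumption fails.
Re-solve with V_CE = 0.2 V. KCL at the emitter: V_E/R_E = (V_BB−0.7−V_E)/R_B + (V_CC−0.2−V_E)/R_C, giving V_E = 1.32 V.
I_C = (V_CC − 0.2 − V_E)/R_C = (5.5 − 1.32)/3.9 = 1.07 mA.
Check: I_B = (3.6 − 1.32)/100 = 0.0228 mA, and β·I_B = 3.43 mA > I_C, confirming saturation.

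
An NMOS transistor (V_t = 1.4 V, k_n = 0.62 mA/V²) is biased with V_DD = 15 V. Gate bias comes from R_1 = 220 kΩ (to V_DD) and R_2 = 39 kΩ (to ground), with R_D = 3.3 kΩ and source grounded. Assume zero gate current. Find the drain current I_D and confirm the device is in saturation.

V_G = V_DD·R_2/(R_1+R_2) = 15×39/259 = 2.26 V. With the source grounded, V_GS = V_G = 2.26 V.
Assume saturation: I_D = (k_n/2)(V_GS − V_t)² = (0.62/2)×(2.26 − 1.4)² = 0.31×0.859² = 0.229 mA.
V_DS = V_DD − I_D·R_D = 15 − 0.229×3.3 = 14.2 V.
Saturation requires V_DS ≥ V_GS − V_t = 0.859 V; 14.2 ≥ 0.859 ✓.

I_D ≈ 0.23 mA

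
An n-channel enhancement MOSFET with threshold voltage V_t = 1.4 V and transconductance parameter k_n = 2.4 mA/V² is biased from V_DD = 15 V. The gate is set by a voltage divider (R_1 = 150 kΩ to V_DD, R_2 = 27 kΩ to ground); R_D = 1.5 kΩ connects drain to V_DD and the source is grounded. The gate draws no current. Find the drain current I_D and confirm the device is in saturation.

I_D ≈ 0.95 mA

V_G = V_DD·R_2/(R_1+R_2) = 15×27/177 = 2.29 V. With the source grounded, V_GS = V_G = 2.29 V.
Assume saturation: I_D = (k_n/2)(V_GS − V_t)² = (2.4/2)×(2.29 − 1.4)² = 1.2×0.888² = 0.947 mA.
V_DS = V_DD − I_D·R_D = 15 − 0.947×1.5 = 13.6 V.
Saturation requires V_DS ≥ V_GS − V_t = 0.888 V; 13.6 ≥ 0.888 ✓.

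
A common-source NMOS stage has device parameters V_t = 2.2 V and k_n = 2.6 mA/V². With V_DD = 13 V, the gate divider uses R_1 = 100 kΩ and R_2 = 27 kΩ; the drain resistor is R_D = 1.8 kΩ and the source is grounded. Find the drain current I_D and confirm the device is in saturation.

V_G = V_DD·R_2/(R_1+R_2) = 13×27/127 = 2.76 V. With the source grounded, V_GS = V_G = 2.76 V.
Assume saturation: I_D = (k_n/2)(V_GS − V_t)² = (2.6/2)×(2.76 − 2.2)² = 1.3×0.564² = 0.413 mA.
V_DS = V_DD − I_D·R_D = 13 − 0.413×1.8 = 12.3 V.
Saturation requires V_DS ≥ V_GS − V_t = 0.564 V; 12.3 ≥ 0.564 ✓.

I_D ≈ 0.41 mA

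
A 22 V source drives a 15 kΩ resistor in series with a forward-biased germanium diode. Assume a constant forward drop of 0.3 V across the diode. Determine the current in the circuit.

I ≈ 1.4 mA

KVL around the loop: 22 = V_D + I·R = 0.3 + I × 15 kΩ.
So I = (22 − 0.3) / 15 kΩ = 21.7 / 15 = 1.45 mA.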